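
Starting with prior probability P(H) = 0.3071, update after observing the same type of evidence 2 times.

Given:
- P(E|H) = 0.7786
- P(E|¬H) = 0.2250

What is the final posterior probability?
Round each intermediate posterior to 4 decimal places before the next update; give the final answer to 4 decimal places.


Sequential Bayesian updating:

Initial prior: P(H) = 0.3071

Update 1:
  P(E) = 0.7786 × 0.3071 + 0.2250 × 0.6929 = 0.23910806 + 0.15590250 = 0.39501056
  P(H|E) = 0.23910806 / 0.39501056 = 0.6053

Update 2:
  P(E) = 0.7786 × 0.6053 + 0.2250 × 0.3947 = 0.47128658 + 0.08880750 = 0.56009408
  P(H|E) = 0.47128658 / 0.56009408 = 0.8414

Final posterior: 0.8414


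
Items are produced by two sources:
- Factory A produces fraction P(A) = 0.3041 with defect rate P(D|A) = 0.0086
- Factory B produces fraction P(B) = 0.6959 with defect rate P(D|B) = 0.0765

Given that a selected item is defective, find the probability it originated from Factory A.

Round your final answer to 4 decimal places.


Let A = from Factory A, D = defective

Given:
- P(A) = 0.3041, P(B) = 0.6959
- P(D|A) = 0.0086, P(D|B) = 0.0765

Step 1: Find P(D)
P(D) = P(D|A)P(A) + P(D|B)P(B)
     = 0.0086 × 0.3041 + 0.0765 × 0.6959
     = 0.00261526 + 0.05323635
     = 0.05585161

Step 2: Apply Bayes' theorem
P(A|D) = P(D|A)P(A) / P(D)
       = 0.00261526 / 0.05585161
       = 0.0468


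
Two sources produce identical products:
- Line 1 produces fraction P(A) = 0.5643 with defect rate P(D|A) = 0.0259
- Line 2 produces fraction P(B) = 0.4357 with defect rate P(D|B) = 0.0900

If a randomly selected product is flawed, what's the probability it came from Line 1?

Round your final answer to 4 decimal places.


Let A = from Line 1, D = flawed

Given:
- P(A) = 0.5643, P(B) = 0.4357
- P(D|A) = 0.0259, P(D|B) = 0.0900

Step 1: Find P(D)
P(D) = P(D|A)P(A) + P(D|B)P(B)
     = 0.0259 × 0.5643 + 0.0900 × 0.4357
     = 0.01461537 + 0.03921300
     = 0.05382837

Step 2: Apply Bayes' theorem
P(A|D) = P(D|A)P(A) / P(D)
       = 0.01461537 / 0.05382837
       = 0.2715


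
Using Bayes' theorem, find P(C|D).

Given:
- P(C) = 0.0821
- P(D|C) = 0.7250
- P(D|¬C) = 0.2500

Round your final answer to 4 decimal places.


Bayes' theorem: P(C|D) = P(D|C) × P(C) / P(D)

Step 1: Calculate P(D) using law of total probability
P(D) = P(D|C)P(C) + P(D|¬C)P(¬C)
     = 0.7250 × 0.0821 + 0.2500 × 0.9179
     = 0.05952250 + 0.22947500
     = 0.28899750

Step 2: Apply Bayes' theorem
P(C|D) = P(D|C) × P(C) / P(D)
       = 0.05952250 / 0.28899750
       = 0.2060


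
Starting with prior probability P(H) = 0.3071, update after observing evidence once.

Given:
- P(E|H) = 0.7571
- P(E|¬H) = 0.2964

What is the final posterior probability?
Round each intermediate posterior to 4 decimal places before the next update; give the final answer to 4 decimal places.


Sequential Bayesian updating:

Initial prior: P(H) = 0.3071

Update 1:
  P(E) = 0.7571 × 0.3071 + 0.2964 × 0.6929 = 0.23250541 + 0.20537556 = 0.43788097
  P(H|E) = 0.23250541 / 0.43788097 = 0.5310

Final posterior: 0.5310


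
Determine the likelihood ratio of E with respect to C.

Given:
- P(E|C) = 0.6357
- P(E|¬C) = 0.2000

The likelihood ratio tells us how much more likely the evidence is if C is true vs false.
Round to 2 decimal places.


Likelihood Ratio (LR) = P(E|C) / P(E|¬C)

LR = 0.6357 / 0.2000
   = 3.18

The evidence is 3.18 times more likely if C is true than if C is false.
LR > 1, so observing E raises the odds in favor of C.


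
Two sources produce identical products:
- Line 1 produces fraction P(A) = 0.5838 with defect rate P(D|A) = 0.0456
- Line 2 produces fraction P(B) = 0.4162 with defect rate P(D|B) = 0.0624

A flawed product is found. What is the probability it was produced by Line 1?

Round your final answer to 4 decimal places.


Let A = from Line 1, D = flawed

Given:
- P(A) = 0.5838, P(B) = 0.4162
- P(D|A) = 0.0456, P(D|B) = 0.0624

Step 1: Find P(D)
P(D) = P(D|A)P(A) + P(D|B)P(B)
     = 0.0456 × 0.5838 + 0.0624 × 0.4162
     = 0.02662128 + 0.02597088
     = 0.05259216

Step 2: Apply Bayes' theorem
P(A|D) = P(D|A)P(A) / P(D)
       = 0.02662128 / 0.05259216
       = 0.5062


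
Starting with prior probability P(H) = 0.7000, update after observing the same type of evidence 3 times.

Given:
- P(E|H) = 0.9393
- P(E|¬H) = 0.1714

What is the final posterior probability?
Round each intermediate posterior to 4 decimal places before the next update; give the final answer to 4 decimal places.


Sequential Bayesian updating:

Initial prior: P(H) = 0.7000

Update 1:
  P(E) = 0.9393 × 0.7000 + 0.1714 × 0.3000 = 0.65751000 + 0.05142000 = 0.70893000
  P(H|E) = 0.65751000 / 0.70893000 = 0.9275

Update 2:
  P(E) = 0.9393 × 0.9275 + 0.1714 × 0.0725 = 0.87120075 + 0.01242650 = 0.88362725
  P(H|E) = 0.87120075 / 0.88362725 = 0.9859

Update 3:
  P(E) = 0.9393 × 0.9859 + 0.1714 × 0.0141 = 0.92605587 + 0.00241674 = 0.92847261
  P(H|E) = 0.92605587 / 0.92847261 = 0.9974

Final posterior: 0.9974


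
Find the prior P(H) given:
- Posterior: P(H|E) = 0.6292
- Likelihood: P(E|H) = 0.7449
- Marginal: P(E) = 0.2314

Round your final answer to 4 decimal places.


From Bayes' theorem: P(H|E) = P(E|H) × P(H) / P(E)

Rearranging for P(H):
P(H) = P(H|E) × P(E) / P(E|H)
     = 0.6292 × 0.2314 / 0.7449
     = 0.14559688 / 0.7449
     = 0.1955


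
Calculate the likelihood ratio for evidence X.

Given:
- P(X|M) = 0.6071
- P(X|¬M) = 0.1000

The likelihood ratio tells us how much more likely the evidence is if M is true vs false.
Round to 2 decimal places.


Likelihood Ratio (LR) = P(X|M) / P(X|¬M)

LR = 0.6071 / 0.1000
   = 6.07

The evidence is 6.07 times more likely if M is true than if M is false.
LR > 1, so observing X raises the odds in favor of M.


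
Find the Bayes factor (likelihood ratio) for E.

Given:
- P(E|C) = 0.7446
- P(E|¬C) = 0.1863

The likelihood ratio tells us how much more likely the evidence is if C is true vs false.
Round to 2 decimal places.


Likelihood Ratio (LR) = P(E|C) / P(E|¬C)

LR = 0.7446 / 0.1863
   = 4.00

The evidence is 4.00 times more likely if C is true than if C is false.
Since LR > 1, the evidence supports C over ¬C.


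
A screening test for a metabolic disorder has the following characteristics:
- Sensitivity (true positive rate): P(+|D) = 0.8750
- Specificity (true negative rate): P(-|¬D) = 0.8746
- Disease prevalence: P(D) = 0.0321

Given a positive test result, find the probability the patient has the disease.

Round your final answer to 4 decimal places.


Let D = has disease, + = positive test

Given:
- P(D) = 0.0321 (prevalence)
- P(+|D) = 0.8750 (sensitivity)
- P(-|¬D) = 0.8746 (specificity)
- P(+|¬D) = 0.1254 (false positive rate = 1 - specificity)

Step 1: Find P(+)
P(+) = P(+|D)P(D) + P(+|¬D)P(¬D)
     = 0.8750 × 0.0321 + 0.1254 × 0.9679
     = 0.02808750 + 0.12137466
     = 0.14946216

Step 2: Apply Bayes' theorem for P(D|+)
P(D|+) = P(+|D)P(D) / P(+)
       = 0.02808750 / 0.14946216
       = 0.1879


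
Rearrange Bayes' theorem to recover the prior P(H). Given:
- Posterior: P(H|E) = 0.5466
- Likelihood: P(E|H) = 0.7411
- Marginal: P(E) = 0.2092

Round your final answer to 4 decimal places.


From Bayes' theorem: P(H|E) = P(E|H) × P(H) / P(E)

Rearranging for P(H):
P(H) = P(H|E) × P(E) / P(E|H)
     = 0.5466 × 0.2092 / 0.7411
     = 0.11434872 / 0.7411
     = 0.1543


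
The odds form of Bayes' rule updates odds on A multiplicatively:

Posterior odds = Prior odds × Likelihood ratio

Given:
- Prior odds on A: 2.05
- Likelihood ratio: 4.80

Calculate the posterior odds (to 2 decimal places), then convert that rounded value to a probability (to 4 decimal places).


Step 1: Calculate posterior odds
Posterior odds = Prior odds × LR
               = 2.05 × 4.80
               = 9.84

Step 2: Convert to probability
P(A|E) = Posterior odds / (1 + Posterior odds)
       = 9.84 / (1 + 9.84)
       = 9.84 / 10.84
       = 0.9077

The evidence increased P(A) from 0.6721 to 0.9077.


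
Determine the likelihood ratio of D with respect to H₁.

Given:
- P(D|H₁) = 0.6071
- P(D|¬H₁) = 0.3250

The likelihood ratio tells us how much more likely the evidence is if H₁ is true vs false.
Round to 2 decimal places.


Likelihood Ratio (LR) = P(D|H₁) / P(D|¬H₁)

LR = 0.6071 / 0.3250
   = 1.87

The evidence is 1.87 times more likely if H₁ is true than if H₁ is false.
Because LR exceeds 1, D is evidence for H₁.


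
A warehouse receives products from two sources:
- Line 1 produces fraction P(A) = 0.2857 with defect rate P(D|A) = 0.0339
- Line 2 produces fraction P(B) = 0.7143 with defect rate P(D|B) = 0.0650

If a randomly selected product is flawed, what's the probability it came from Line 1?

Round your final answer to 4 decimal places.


Let A = from Line 1, D = flawed

Given:
- P(A) = 0.2857, P(B) = 0.7143
- P(D|A) = 0.0339, P(D|B) = 0.0650

Step 1: Find P(D)
P(D) = P(D|A)P(A) + P(D|B)P(B)
     = 0.0339 × 0.2857 + 0.0650 × 0.7143
     = 0.00968523 + 0.04642950
     = 0.05611473

Step 2: Apply Bayes' theorem
P(A|D) = P(D|A)P(A) / P(D)
       = 0.00968523 / 0.05611473
       = 0.1726


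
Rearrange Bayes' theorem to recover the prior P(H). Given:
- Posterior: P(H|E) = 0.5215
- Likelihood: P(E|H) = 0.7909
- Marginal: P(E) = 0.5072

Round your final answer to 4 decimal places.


From Bayes' theorem: P(H|E) = P(E|H) × P(H) / P(E)

Rearranging for P(H):
P(H) = P(H|E) × P(E) / P(E|H)
     = 0.5215 × 0.5072 / 0.7909
     = 0.26450480 / 0.7909
     = 0.3344


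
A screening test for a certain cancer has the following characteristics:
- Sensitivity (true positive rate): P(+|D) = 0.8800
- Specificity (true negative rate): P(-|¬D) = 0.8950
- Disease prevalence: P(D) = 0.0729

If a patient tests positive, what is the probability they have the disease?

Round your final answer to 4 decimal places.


Let D = has disease, + = positive test

Given:
- P(D) = 0.0729 (prevalence)
- P(+|D) = 0.8800 (sensitivity)
- P(-|¬D) = 0.8950 (specificity)
- P(+|¬D) = 0.1050 (false positive rate = 1 - specificity)

Step 1: Find P(+)
P(+) = P(+|D)P(D) + P(+|¬D)P(¬D)
     = 0.8800 × 0.0729 + 0.1050 × 0.9271
     = 0.06415200 + 0.09734550
     = 0.16149750

Step 2: Apply Bayes' theorem for P(D|+)
P(D|+) = P(+|D)P(D) / P(+)
       = 0.06415200 / 0.16149750
       = 0.3972


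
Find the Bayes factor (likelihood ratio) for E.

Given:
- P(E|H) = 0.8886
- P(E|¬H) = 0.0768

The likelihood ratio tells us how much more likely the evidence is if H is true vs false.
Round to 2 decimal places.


Likelihood Ratio (LR) = P(E|H) / P(E|¬H)

LR = 0.8886 / 0.0768
   = 11.57

The evidence is 11.57 times more likely if H is true than if H is false.
Since LR > 1, the evidence supports H over ¬H.


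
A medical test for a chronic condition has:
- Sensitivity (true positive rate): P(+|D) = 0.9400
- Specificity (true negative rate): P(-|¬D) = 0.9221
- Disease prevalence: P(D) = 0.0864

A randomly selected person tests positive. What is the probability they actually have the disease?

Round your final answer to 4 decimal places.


Let D = has disease, + = positive test

Given:
- P(D) = 0.0864 (prevalence)
- P(+|D) = 0.9400 (sensitivity)
- P(-|¬D) = 0.9221 (specificity)
- P(+|¬D) = 0.0779 (false positive rate = 1 - specificity)

Step 1: Find P(+)
P(+) = P(+|D)P(D) + P(+|¬D)P(¬D)
     = 0.9400 × 0.0864 + 0.0779 × 0.9136
     = 0.08121600 + 0.07116944
     = 0.15238544

Step 2: Apply Bayes' theorem for P(D|+)
P(D|+) = P(+|D)P(D) / P(+)
       = 0.08121600 / 0.15238544
       = 0.5330


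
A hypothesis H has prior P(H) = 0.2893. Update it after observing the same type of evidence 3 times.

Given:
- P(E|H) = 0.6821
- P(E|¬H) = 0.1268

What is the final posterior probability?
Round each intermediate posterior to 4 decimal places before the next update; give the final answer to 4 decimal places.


Sequential Bayesian updating:

Initial prior: P(H) = 0.2893

Update 1:
  P(E) = 0.6821 × 0.2893 + 0.1268 × 0.7107 = 0.19733153 + 0.09011676 = 0.28744829
  P(H|E) = 0.19733153 / 0.28744829 = 0.6865

Update 2:
  P(E) = 0.6821 × 0.6865 + 0.1268 × 0.3135 = 0.46826165 + 0.03975180 = 0.50801345
  P(H|E) = 0.46826165 / 0.50801345 = 0.9218

Update 3:
  P(E) = 0.6821 × 0.9218 + 0.1268 × 0.0782 = 0.62875978 + 0.00991576 = 0.63867554
  P(H|E) = 0.62875978 / 0.63867554 = 0.9845

Final posterior: 0.9845


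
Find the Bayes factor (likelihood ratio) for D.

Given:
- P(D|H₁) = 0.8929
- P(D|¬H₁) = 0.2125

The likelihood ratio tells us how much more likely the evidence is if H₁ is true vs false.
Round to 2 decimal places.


Likelihood Ratio (LR) = P(D|H₁) / P(D|¬H₁)

LR = 0.8929 / 0.2125
   = 4.20

The evidence is 4.20 times more likely if H₁ is true than if H₁ is false.
Since LR > 1, the evidence supports H₁ over ¬H₁.


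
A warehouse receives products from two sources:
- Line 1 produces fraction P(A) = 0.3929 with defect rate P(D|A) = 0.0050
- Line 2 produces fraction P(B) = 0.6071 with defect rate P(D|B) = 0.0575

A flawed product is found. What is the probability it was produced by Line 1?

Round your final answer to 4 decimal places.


Let A = from Line 1, D = flawed

Given:
- P(A) = 0.3929, P(B) = 0.6071
- P(D|A) = 0.0050, P(D|B) = 0.0575

Step 1: Find P(D)
P(D) = P(D|A)P(A) + P(D|B)P(B)
     = 0.0050 × 0.3929 + 0.0575 × 0.6071
     = 0.00196450 + 0.03490825
     = 0.03687275

Step 2: Apply Bayes' theorem
P(A|D) = P(D|A)P(A) / P(D)
       = 0.00196450 / 0.03687275
       = 0.0533


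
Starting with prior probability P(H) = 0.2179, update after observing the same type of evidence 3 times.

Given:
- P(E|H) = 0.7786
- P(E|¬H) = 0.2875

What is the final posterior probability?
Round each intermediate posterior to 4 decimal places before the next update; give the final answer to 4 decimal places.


Sequential Bayesian updating:

Initial prior: P(H) = 0.2179

Update 1:
  P(E) = 0.7786 × 0.2179 + 0.2875 × 0.7821 = 0.16965694 + 0.22485375 = 0.39451069
  P(H|E) = 0.16965694 / 0.39451069 = 0.4300

Update 2:
  P(E) = 0.7786 × 0.4300 + 0.2875 × 0.5700 = 0.33479800 + 0.16387500 = 0.49867300
  P(H|E) = 0.33479800 / 0.49867300 = 0.6714

Update 3:
  P(E) = 0.7786 × 0.6714 + 0.2875 × 0.3286 = 0.52275204 + 0.09447250 = 0.61722454
  P(H|E) = 0.52275204 / 0.61722454 = 0.8469

Final posterior: 0.8469


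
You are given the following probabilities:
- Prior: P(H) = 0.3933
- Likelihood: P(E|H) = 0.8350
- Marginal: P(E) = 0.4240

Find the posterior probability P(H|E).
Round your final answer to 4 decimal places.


Using Bayes' theorem:

P(H|E) = P(E|H) × P(H) / P(E)
       = 0.8350 × 0.3933 / 0.4240
       = 0.32840550 / 0.4240
       = 0.7745

The evidence strengthens our belief in H.
Prior: 0.3933 → Posterior: 0.7745


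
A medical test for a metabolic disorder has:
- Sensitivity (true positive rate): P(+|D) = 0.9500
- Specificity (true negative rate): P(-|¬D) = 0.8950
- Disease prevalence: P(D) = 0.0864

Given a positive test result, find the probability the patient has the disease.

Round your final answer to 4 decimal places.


Let D = has disease, + = positive test

Given:
- P(D) = 0.0864 (prevalence)
- P(+|D) = 0.9500 (sensitivity)
- P(-|¬D) = 0.8950 (specificity)
- P(+|¬D) = 0.1050 (false positive rate = 1 - specificity)

Step 1: Find P(+)
P(+) = P(+|D)P(D) + P(+|¬D)P(¬D)
     = 0.9500 × 0.0864 + 0.1050 × 0.9136
     = 0.08208000 + 0.09592800
     = 0.17800800

Step 2: Apply Bayes' theorem for P(D|+)
P(D|+) = P(+|D)P(D) / P(+)
       = 0.08208000 / 0.17800800
       = 0.4611


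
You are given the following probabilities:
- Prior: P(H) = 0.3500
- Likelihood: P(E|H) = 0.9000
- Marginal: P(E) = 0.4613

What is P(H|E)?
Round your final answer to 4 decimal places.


Using Bayes' theorem:

P(H|E) = P(E|H) × P(H) / P(E)
       = 0.9000 × 0.3500 / 0.4613
       = 0.31500000 / 0.4613
       = 0.6829

The evidence strengthens our belief in H.
Prior: 0.3500 → Posterior: 0.6829


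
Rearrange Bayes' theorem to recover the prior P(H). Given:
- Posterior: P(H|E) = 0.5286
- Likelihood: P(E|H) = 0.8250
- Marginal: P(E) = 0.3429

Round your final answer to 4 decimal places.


From Bayes' theorem: P(H|E) = P(E|H) × P(H) / P(E)

Rearranging for P(H):
P(H) = P(H|E) × P(E) / P(E|H)
     = 0.5286 × 0.3429 / 0.8250
     = 0.18125694 / 0.8250
     = 0.2197


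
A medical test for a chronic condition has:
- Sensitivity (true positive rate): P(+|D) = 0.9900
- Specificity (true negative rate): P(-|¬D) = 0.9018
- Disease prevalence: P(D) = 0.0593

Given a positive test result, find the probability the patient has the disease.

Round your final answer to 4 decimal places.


Let D = has disease, + = positive test

Given:
- P(D) = 0.0593 (prevalence)
- P(+|D) = 0.9900 (sensitivity)
- P(-|¬D) = 0.9018 (specificity)
- P(+|¬D) = 0.0982 (false positive rate = 1 - specificity)

Step 1: Find P(+)
P(+) = P(+|D)P(D) + P(+|¬D)P(¬D)
     = 0.9900 × 0.0593 + 0.0982 × 0.9407
     = 0.05870700 + 0.09237674
     = 0.15108374

Step 2: Apply Bayes' theorem for P(D|+)
P(D|+) = P(+|D)P(D) / P(+)
       = 0.05870700 / 0.15108374
       = 0.3886


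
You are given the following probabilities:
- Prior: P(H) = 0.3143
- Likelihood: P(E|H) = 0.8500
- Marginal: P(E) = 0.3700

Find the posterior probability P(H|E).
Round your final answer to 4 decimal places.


Using Bayes' theorem:

P(H|E) = P(E|H) × P(H) / P(E)
       = 0.8500 × 0.3143 / 0.3700
       = 0.26715500 / 0.3700
       = 0.7220

The evidence strengthens our belief in H.
Prior: 0.3143 → Posterior: 0.7220


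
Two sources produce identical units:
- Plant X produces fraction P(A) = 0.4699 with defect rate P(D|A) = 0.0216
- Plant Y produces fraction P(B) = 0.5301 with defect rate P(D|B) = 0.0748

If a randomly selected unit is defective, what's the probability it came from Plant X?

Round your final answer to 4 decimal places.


Let A = from Plant X, D = defective

Given:
- P(A) = 0.4699, P(B) = 0.5301
- P(D|A) = 0.0216, P(D|B) = 0.0748

Step 1: Find P(D)
P(D) = P(D|A)P(A) + P(D|B)P(B)
     = 0.0216 × 0.4699 + 0.0748 × 0.5301
     = 0.01014984 + 0.03965148
     = 0.04980132

Step 2: Apply Bayes' theorem
P(A|D) = P(D|A)P(A) / P(D)
       = 0.01014984 / 0.04980132
       = 0.2038


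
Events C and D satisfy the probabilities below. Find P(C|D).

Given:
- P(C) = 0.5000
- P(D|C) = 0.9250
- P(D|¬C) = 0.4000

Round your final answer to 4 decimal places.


Bayes' theorem: P(C|D) = P(D|C) × P(C) / P(D)

Step 1: Calculate P(D) using law of total probability
P(D) = P(D|C)P(C) + P(D|¬C)P(¬C)
     = 0.9250 × 0.5000 + 0.4000 × 0.5000
     = 0.46250000 + 0.20000000
     = 0.66250000

Step 2: Apply Bayes' theorem
P(C|D) = P(D|C) × P(C) / P(D)
       = 0.46250000 / 0.66250000
       = 0.6981


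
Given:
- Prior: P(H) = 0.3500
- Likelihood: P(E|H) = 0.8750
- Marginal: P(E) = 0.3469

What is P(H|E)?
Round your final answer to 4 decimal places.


Using Bayes' theorem:

P(H|E) = P(E|H) × P(H) / P(E)
       = 0.8750 × 0.3500 / 0.3469
       = 0.30625000 / 0.3469
       = 0.8828

The evidence strengthens our belief in H.
Prior: 0.3500 → Posterior: 0.8828


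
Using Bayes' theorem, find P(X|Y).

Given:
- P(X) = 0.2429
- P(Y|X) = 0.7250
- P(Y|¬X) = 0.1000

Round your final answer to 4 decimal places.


Bayes' theorem: P(X|Y) = P(Y|X) × P(X) / P(Y)

Step 1: Calculate P(Y) using law of total probability
P(Y) = P(Y|X)P(X) + P(Y|¬X)P(¬X)
     = 0.7250 × 0.2429 + 0.1000 × 0.7571
     = 0.17610250 + 0.07571000
     = 0.25181250

Step 2: Apply Bayes' theorem
P(X|Y) = P(Y|X) × P(X) / P(Y)
       = 0.17610250 / 0.25181250
       = 0.6993


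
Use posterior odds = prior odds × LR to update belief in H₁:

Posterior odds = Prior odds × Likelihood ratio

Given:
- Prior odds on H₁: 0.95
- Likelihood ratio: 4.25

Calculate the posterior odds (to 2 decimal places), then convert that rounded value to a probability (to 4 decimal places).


Step 1: Calculate posterior odds
Posterior odds = Prior odds × LR
               = 0.95 × 4.25
               = 4.04

Step 2: Convert to probability
P(H₁|E) = Posterior odds / (1 + Posterior odds)
       = 4.04 / (1 + 4.04)
       = 4.04 / 5.04
       = 0.8016

The evidence increased P(H₁) from 0.4872 to 0.8016.


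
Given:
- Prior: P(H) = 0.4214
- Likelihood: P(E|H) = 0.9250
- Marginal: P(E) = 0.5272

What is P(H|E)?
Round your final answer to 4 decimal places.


Using Bayes' theorem:

P(H|E) = P(E|H) × P(H) / P(E)
       = 0.9250 × 0.4214 / 0.5272
       = 0.38979500 / 0.5272
       = 0.7394

The evidence strengthens our belief in H.
Prior: 0.4214 → Posterior: 0.7394


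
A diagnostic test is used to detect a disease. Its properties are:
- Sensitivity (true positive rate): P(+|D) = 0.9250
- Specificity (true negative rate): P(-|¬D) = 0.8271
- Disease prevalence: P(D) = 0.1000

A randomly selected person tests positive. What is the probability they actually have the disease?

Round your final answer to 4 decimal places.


Let D = has disease, + = positive test

Given:
- P(D) = 0.1000 (prevalence)
- P(+|D) = 0.9250 (sensitivity)
- P(-|¬D) = 0.8271 (specificity)
- P(+|¬D) = 0.1729 (false positive rate = 1 - specificity)

Step 1: Find P(+)
P(+) = P(+|D)P(D) + P(+|¬D)P(¬D)
     = 0.9250 × 0.1000 + 0.1729 × 0.9000
     = 0.09250000 + 0.15561000
     = 0.24811000

Step 2: Apply Bayes' theorem for P(D|+)
P(D|+) = P(+|D)P(D) / P(+)
       = 0.09250000 / 0.24811000
       = 0.3728


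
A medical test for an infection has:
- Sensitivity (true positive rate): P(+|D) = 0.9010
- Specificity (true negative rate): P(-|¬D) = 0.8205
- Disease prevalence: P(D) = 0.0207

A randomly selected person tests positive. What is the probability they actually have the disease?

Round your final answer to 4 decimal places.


Let D = has disease, + = positive test

Given:
- P(D) = 0.0207 (prevalence)
- P(+|D) = 0.9010 (sensitivity)
- P(-|¬D) = 0.8205 (specificity)
- P(+|¬D) = 0.1795 (false positive rate = 1 - specificity)

Step 1: Find P(+)
P(+) = P(+|D)P(D) + P(+|¬D)P(¬D)
     = 0.9010 × 0.0207 + 0.1795 × 0.9793
     = 0.01865070 + 0.17578435
     = 0.19443505

Step 2: Apply Bayes' theorem for P(D|+)
P(D|+) = P(+|D)P(D) / P(+)
       = 0.01865070 / 0.19443505
       = 0.0959


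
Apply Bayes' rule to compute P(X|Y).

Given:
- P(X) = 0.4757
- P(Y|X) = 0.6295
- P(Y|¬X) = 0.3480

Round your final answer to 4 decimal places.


Bayes' theorem: P(X|Y) = P(Y|X) × P(X) / P(Y)

Step 1: Calculate P(Y) using law of total probability
P(Y) = P(Y|X)P(X) + P(Y|¬X)P(¬X)
     = 0.6295 × 0.4757 + 0.3480 × 0.5243
     = 0.29945315 + 0.18245640
     = 0.48190955

Step 2: Apply Bayes' theorem
P(X|Y) = P(Y|X) × P(X) / P(Y)
       = 0.29945315 / 0.48190955
       = 0.6214


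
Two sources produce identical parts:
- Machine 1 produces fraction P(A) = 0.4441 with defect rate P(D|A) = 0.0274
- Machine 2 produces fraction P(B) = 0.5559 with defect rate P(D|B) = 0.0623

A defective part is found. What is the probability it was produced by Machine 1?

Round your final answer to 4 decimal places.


Let A = from Machine 1, D = defective

Given:
- P(A) = 0.4441, P(B) = 0.5559
- P(D|A) = 0.0274, P(D|B) = 0.0623

Step 1: Find P(D)
P(D) = P(D|A)P(A) + P(D|B)P(B)
     = 0.0274 × 0.4441 + 0.0623 × 0.5559
     = 0.01216834 + 0.03463257
     = 0.04680091

Step 2: Apply Bayes' theorem
P(A|D) = P(D|A)P(A) / P(D)
       = 0.01216834 / 0.04680091
       = 0.2600


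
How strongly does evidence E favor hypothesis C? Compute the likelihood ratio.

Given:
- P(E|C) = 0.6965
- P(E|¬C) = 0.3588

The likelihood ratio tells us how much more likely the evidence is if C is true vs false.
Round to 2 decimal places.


Likelihood Ratio (LR) = P(E|C) / P(E|¬C)

LR = 0.6965 / 0.3588
   = 1.94

The evidence is 1.94 times more likely if C is true than if C is false.
LR > 1, so observing E raises the odds in favor of C.


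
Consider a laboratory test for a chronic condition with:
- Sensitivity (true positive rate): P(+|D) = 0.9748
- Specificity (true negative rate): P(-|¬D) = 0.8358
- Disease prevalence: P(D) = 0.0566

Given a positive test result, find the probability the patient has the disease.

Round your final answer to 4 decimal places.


Let D = has disease, + = positive test

Given:
- P(D) = 0.0566 (prevalence)
- P(+|D) = 0.9748 (sensitivity)
- P(-|¬D) = 0.8358 (specificity)
- P(+|¬D) = 0.1642 (false positive rate = 1 - specificity)

Step 1: Find P(+)
P(+) = P(+|D)P(D) + P(+|¬D)P(¬D)
     = 0.9748 × 0.0566 + 0.1642 × 0.9434
     = 0.05517368 + 0.15490628
     = 0.21007996

Step 2: Apply Bayes' theorem for P(D|+)
P(D|+) = P(+|D)P(D) / P(+)
       = 0.05517368 / 0.21007996
       = 0.2626


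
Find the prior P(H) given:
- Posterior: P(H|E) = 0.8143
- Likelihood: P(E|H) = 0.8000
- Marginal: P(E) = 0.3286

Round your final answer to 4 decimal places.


From Bayes' theorem: P(H|E) = P(E|H) × P(H) / P(E)

Rearranging for P(H):
P(H) = P(H|E) × P(E) / P(E|H)
     = 0.8143 × 0.3286 / 0.8000
     = 0.26757898 / 0.8000
     = 0.3345


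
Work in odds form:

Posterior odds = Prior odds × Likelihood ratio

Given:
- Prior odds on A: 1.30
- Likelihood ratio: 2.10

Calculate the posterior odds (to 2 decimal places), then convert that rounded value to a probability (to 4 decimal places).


Step 1: Calculate posterior odds
Posterior odds = Prior odds × LR
               = 1.30 × 2.10
               = 2.73

Step 2: Convert to probability
P(A|E) = Posterior odds / (1 + Posterior odds)
       = 2.73 / (1 + 2.73)
       = 2.73 / 3.73
       = 0.7319

The evidence increased P(A) from 0.5652 to 0.7319.


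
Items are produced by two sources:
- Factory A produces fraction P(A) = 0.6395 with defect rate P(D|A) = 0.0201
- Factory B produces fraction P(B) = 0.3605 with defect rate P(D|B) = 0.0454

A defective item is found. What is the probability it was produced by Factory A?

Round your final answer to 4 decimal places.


Let A = from Factory A, D = defective

Given:
- P(A) = 0.6395, P(B) = 0.3605
- P(D|A) = 0.0201, P(D|B) = 0.0454

Step 1: Find P(D)
P(D) = P(D|A)P(A) + P(D|B)P(B)
     = 0.0201 × 0.6395 + 0.0454 × 0.3605
     = 0.01285395 + 0.01636670
     = 0.02922065

Step 2: Apply Bayes' theorem
P(A|D) = P(D|A)P(A) / P(D)
       = 0.01285395 / 0.02922065
       = 0.4399


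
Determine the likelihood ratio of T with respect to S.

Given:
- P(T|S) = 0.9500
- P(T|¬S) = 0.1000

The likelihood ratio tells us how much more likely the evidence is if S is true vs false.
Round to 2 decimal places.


Likelihood Ratio (LR) = P(T|S) / P(T|¬S)

LR = 0.9500 / 0.1000
   = 9.50

The evidence is 9.50 times more likely if S is true than if S is false.
Because LR exceeds 1, T is evidence for S.


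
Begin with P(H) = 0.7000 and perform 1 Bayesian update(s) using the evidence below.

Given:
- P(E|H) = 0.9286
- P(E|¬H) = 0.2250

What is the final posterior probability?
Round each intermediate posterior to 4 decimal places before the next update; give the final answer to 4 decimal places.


Sequential Bayesian updating:

Initial prior: P(H) = 0.7000

Update 1:
  P(E) = 0.9286 × 0.7000 + 0.2250 × 0.3000 = 0.65002000 + 0.06750000 = 0.71752000
  P(H|E) = 0.65002000 / 0.71752000 = 0.9059

Final posterior: 0.9059


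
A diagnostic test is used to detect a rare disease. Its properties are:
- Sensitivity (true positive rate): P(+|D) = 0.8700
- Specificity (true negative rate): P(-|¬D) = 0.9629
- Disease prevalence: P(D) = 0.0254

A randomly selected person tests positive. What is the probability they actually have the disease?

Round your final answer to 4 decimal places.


Let D = has disease, + = positive test

Given:
- P(D) = 0.0254 (prevalence)
- P(+|D) = 0.8700 (sensitivity)
- P(-|¬D) = 0.9629 (specificity)
- P(+|¬D) = 0.0371 (false positive rate = 1 - specificity)

Step 1: Find P(+)
P(+) = P(+|D)P(D) + P(+|¬D)P(¬D)
     = 0.8700 × 0.0254 + 0.0371 × 0.9746
     = 0.02209800 + 0.03615766
     = 0.05825566

Step 2: Apply Bayes' theorem for P(D|+)
P(D|+) = P(+|D)P(D) / P(+)
       = 0.02209800 / 0.05825566
       = 0.3793


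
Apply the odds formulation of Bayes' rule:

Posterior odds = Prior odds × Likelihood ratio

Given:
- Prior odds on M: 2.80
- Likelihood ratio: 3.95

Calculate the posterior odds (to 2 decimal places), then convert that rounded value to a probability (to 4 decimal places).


Step 1: Calculate posterior odds
Posterior odds = Prior odds × LR
               = 2.80 × 3.95
               = 11.06

Step 2: Convert to probability
P(M|E) = Posterior odds / (1 + Posterior odds)
       = 11.06 / (1 + 11.06)
       = 11.06 / 12.06
       = 0.9171

The evidence increased P(M) from 0.7368 to 0.9171.


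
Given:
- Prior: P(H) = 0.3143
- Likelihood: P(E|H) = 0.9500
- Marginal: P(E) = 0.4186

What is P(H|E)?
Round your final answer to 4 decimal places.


Using Bayes' theorem:

P(H|E) = P(E|H) × P(H) / P(E)
       = 0.9500 × 0.3143 / 0.4186
       = 0.29858500 / 0.4186
       = 0.7133

The evidence strengthens our belief in H.
Prior: 0.3143 → Posterior: 0.7133


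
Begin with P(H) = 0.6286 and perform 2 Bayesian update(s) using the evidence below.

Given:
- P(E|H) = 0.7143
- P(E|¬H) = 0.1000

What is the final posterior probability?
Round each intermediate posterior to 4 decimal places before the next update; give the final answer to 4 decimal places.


Sequential Bayesian updating:

Initial prior: P(H) = 0.6286

Update 1:
  P(E) = 0.7143 × 0.6286 + 0.1000 × 0.3714 = 0.44900898 + 0.03714000 = 0.48614898
  P(H|E) = 0.44900898 / 0.48614898 = 0.9236

Update 2:
  P(E) = 0.7143 × 0.9236 + 0.1000 × 0.0764 = 0.65972748 + 0.00764000 = 0.66736748
  P(H|E) = 0.65972748 / 0.66736748 = 0.9886

Final posterior: 0.9886


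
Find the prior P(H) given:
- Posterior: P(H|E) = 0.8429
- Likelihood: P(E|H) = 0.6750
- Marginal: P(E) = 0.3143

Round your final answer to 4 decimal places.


From Bayes' theorem: P(H|E) = P(E|H) × P(H) / P(E)

Rearranging for P(H):
P(H) = P(H|E) × P(E) / P(E|H)
     = 0.8429 × 0.3143 / 0.6750
     = 0.26492347 / 0.6750
     = 0.3925


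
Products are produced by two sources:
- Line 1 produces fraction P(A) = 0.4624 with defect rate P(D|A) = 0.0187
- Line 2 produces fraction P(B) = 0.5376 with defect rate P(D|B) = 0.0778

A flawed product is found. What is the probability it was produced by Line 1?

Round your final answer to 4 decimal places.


Let A = from Line 1, D = flawed

Given:
- P(A) = 0.4624, P(B) = 0.5376
- P(D|A) = 0.0187, P(D|B) = 0.0778

Step 1: Find P(D)
P(D) = P(D|A)P(A) + P(D|B)P(B)
     = 0.0187 × 0.4624 + 0.0778 × 0.5376
     = 0.00864688 + 0.04182528
     = 0.05047216

Step 2: Apply Bayes' theorem
P(A|D) = P(D|A)P(A) / P(D)
       = 0.00864688 / 0.05047216
       = 0.1713


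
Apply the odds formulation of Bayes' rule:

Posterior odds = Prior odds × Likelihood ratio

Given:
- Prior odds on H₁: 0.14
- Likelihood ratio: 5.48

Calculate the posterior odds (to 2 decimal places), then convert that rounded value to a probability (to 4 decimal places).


Step 1: Calculate posterior odds
Posterior odds = Prior odds × LR
               = 0.14 × 5.48
               = 0.77

Step 2: Convert to probability
P(H₁|E) = Posterior odds / (1 + Posterior odds)
       = 0.77 / (1 + 0.77)
       = 0.77 / 1.77
       = 0.4350

The evidence increased P(H₁) from 0.1228 to 0.4350.


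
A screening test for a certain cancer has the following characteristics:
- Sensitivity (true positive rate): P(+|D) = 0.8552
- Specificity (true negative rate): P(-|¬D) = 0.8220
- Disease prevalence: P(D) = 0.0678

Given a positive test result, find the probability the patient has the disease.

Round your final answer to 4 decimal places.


Let D = has disease, + = positive test

Given:
- P(D) = 0.0678 (prevalence)
- P(+|D) = 0.8552 (sensitivity)
- P(-|¬D) = 0.8220 (specificity)
- P(+|¬D) = 0.1780 (false positive rate = 1 - specificity)

Step 1: Find P(+)
P(+) = P(+|D)P(D) + P(+|¬D)P(¬D)
     = 0.8552 × 0.0678 + 0.1780 × 0.9322
     = 0.05798256 + 0.16593160
     = 0.22391416

Step 2: Apply Bayes' theorem for P(D|+)
P(D|+) = P(+|D)P(D) / P(+)
       = 0.05798256 / 0.22391416
       = 0.2589


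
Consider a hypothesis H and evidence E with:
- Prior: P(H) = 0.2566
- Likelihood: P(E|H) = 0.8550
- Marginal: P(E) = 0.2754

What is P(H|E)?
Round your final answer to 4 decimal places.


Using Bayes' theorem:

P(H|E) = P(E|H) × P(H) / P(E)
       = 0.8550 × 0.2566 / 0.2754
       = 0.21939300 / 0.2754
       = 0.7966

The evidence strengthens our belief in H.
Prior: 0.2566 → Posterior: 0.7966


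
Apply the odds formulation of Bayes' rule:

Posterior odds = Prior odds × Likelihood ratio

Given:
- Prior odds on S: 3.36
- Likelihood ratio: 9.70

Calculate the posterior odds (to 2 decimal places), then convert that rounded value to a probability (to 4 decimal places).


Step 1: Calculate posterior odds
Posterior odds = Prior odds × LR
               = 3.36 × 9.70
               = 32.59

Step 2: Convert to probability
P(S|E) = Posterior odds / (1 + Posterior odds)
       = 32.59 / (1 + 32.59)
       = 32.59 / 33.59
       = 0.9702

The evidence increased P(S) from 0.7706 to 0.9702.


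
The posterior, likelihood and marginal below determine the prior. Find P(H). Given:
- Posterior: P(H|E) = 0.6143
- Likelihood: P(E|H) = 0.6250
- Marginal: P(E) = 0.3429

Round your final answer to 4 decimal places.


From Bayes' theorem: P(H|E) = P(E|H) × P(H) / P(E)

Rearranging for P(H):
P(H) = P(H|E) × P(E) / P(E|H)
     = 0.6143 × 0.3429 / 0.6250
     = 0.21064347 / 0.6250
     = 0.3370


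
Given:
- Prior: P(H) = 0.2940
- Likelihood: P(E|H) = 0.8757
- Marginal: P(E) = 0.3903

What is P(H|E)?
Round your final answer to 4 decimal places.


Using Bayes' theorem:

P(H|E) = P(E|H) × P(H) / P(E)
       = 0.8757 × 0.2940 / 0.3903
       = 0.25745580 / 0.3903
       = 0.6596

The evidence strengthens our belief in H.
Prior: 0.2940 → Posterior: 0.6596


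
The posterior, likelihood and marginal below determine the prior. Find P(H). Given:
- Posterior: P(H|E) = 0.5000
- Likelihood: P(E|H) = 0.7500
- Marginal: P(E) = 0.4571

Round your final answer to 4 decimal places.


From Bayes' theorem: P(H|E) = P(E|H) × P(H) / P(E)

Rearranging for P(H):
P(H) = P(H|E) × P(E) / P(E|H)
     = 0.5000 × 0.4571 / 0.7500
     = 0.22855000 / 0.7500
     = 0.3047


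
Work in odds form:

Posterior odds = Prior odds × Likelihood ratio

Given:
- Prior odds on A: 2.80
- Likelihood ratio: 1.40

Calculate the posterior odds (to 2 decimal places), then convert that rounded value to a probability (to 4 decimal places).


Step 1: Calculate posterior odds
Posterior odds = Prior odds × LR
               = 2.80 × 1.40
               = 3.92

Step 2: Convert to probability
P(A|E) = Posterior odds / (1 + Posterior odds)
       = 3.92 / (1 + 3.92)
       = 3.92 / 4.92
       = 0.7967

The evidence increased P(A) from 0.7368 to 0.7967.


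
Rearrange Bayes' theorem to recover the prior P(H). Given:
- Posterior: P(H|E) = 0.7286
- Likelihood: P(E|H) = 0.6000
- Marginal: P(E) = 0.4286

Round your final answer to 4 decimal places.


From Bayes' theorem: P(H|E) = P(E|H) × P(H) / P(E)

Rearranging for P(H):
P(H) = P(H|E) × P(E) / P(E|H)
     = 0.7286 × 0.4286 / 0.6000
     = 0.31227796 / 0.6000
     = 0.5205


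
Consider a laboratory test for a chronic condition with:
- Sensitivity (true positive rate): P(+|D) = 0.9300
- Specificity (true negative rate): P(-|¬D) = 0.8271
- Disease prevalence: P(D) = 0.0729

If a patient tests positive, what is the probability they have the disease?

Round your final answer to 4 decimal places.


Let D = has disease, + = positive test

Given:
- P(D) = 0.0729 (prevalence)
- P(+|D) = 0.9300 (sensitivity)
- P(-|¬D) = 0.8271 (specificity)
- P(+|¬D) = 0.1729 (false positive rate = 1 - specificity)

Step 1: Find P(+)
P(+) = P(+|D)P(D) + P(+|¬D)P(¬D)
     = 0.9300 × 0.0729 + 0.1729 × 0.9271
     = 0.06779700 + 0.16029559
     = 0.22809259

Step 2: Apply Bayes' theorem for P(D|+)
P(D|+) = P(+|D)P(D) / P(+)
       = 0.06779700 / 0.22809259
       = 0.2972


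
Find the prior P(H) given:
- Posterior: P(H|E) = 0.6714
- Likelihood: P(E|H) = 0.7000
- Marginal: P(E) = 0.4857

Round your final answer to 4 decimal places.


From Bayes' theorem: P(H|E) = P(E|H) × P(H) / P(E)

Rearranging for P(H):
P(H) = P(H|E) × P(E) / P(E|H)
     = 0.6714 × 0.4857 / 0.7000
     = 0.32609898 / 0.7000
     = 0.4659


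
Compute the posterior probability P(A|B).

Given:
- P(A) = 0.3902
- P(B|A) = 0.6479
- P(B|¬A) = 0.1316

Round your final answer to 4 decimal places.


Bayes' theorem: P(A|B) = P(B|A) × P(A) / P(B)

Step 1: Calculate P(B) using law of total probability
P(B) = P(B|A)P(A) + P(B|¬A)P(¬A)
     = 0.6479 × 0.3902 + 0.1316 × 0.6098
     = 0.25281058 + 0.08024968
     = 0.33306026

Step 2: Apply Bayes' theorem
P(A|B) = P(B|A) × P(A) / P(B)
       = 0.25281058 / 0.33306026
       = 0.7591


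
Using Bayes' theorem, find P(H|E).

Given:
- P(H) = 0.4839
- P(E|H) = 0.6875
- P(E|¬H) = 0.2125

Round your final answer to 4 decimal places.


Bayes' theorem: P(H|E) = P(E|H) × P(H) / P(E)

Step 1: Calculate P(E) using law of total probability
P(E) = P(E|H)P(H) + P(E|¬H)P(¬H)
     = 0.6875 × 0.4839 + 0.2125 × 0.5161
     = 0.33268125 + 0.10967125
     = 0.44235250

Step 2: Apply Bayes' theorem
P(H|E) = P(E|H) × P(H) / P(E)
       = 0.33268125 / 0.44235250
       = 0.7521


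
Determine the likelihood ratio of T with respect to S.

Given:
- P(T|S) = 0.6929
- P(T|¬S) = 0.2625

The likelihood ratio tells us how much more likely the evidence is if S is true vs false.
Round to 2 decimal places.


Likelihood Ratio (LR) = P(T|S) / P(T|¬S)

LR = 0.6929 / 0.2625
   = 2.64

The evidence is 2.64 times more likely if S is true than if S is false.
Because LR exceeds 1, T is evidence for S.


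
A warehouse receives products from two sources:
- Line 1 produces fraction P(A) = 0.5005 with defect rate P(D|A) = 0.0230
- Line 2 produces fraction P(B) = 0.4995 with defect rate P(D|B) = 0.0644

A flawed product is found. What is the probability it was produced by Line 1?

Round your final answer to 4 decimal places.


Let A = from Line 1, D = flawed

Given:
- P(A) = 0.5005, P(B) = 0.4995
- P(D|A) = 0.0230, P(D|B) = 0.0644

Step 1: Find P(D)
P(D) = P(D|A)P(A) + P(D|B)P(B)
     = 0.0230 × 0.5005 + 0.0644 × 0.4995
     = 0.01151150 + 0.03216780
     = 0.04367930

Step 2: Apply Bayes' theorem
P(A|D) = P(D|A)P(A) / P(D)
       = 0.01151150 / 0.04367930
       = 0.2635


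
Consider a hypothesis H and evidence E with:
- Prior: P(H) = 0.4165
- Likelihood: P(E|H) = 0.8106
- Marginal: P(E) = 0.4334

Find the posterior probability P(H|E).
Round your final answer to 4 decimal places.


Using Bayes' theorem:

P(H|E) = P(E|H) × P(H) / P(E)
       = 0.8106 × 0.4165 / 0.4334
       = 0.33761490 / 0.4334
       = 0.7790

The evidence strengthens our belief in H.
Prior: 0.4165 → Posterior: 0.7790


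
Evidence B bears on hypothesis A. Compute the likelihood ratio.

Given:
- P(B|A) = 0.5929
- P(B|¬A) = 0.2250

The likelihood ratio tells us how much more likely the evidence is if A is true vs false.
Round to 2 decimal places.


Likelihood Ratio (LR) = P(B|A) / P(B|¬A)

LR = 0.5929 / 0.2250
   = 2.64

The evidence is 2.64 times more likely if A is true than if A is false.
Because LR exceeds 1, B is evidence for A.


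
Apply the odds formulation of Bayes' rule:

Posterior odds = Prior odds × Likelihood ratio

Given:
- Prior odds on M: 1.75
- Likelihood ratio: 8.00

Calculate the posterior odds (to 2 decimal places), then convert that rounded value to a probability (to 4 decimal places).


Step 1: Calculate posterior odds
Posterior odds = Prior odds × LR
               = 1.75 × 8.00
               = 14.00

Step 2: Convert to probability
P(M|E) = Posterior odds / (1 + Posterior odds)
       = 14.00 / (1 + 14.00)
       = 14.00 / 15.00
       = 0.9333

The evidence increased P(M) from 0.6364 to 0.9333.


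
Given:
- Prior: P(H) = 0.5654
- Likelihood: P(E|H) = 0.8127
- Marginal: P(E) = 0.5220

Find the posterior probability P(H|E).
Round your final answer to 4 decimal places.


Using Bayes' theorem:

P(H|E) = P(E|H) × P(H) / P(E)
       = 0.8127 × 0.5654 / 0.5220
       = 0.45950058 / 0.5220
       = 0.8803

The evidence strengthens our belief in H.
Prior: 0.5654 → Posterior: 0.8803
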